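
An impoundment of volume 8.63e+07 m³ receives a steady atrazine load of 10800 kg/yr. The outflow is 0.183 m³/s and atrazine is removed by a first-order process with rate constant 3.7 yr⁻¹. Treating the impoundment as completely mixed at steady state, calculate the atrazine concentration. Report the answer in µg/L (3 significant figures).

Outflow Q = 0.183 m³/s × 3.156e+07 s/yr = 5.775e+06 m³/yr.
Steady-state CSTR mass balance: W = Q·C + k·V·C, so C = W/(Q + kV).
Q + kV = 5.775e+06 + 3.7·8.63e+07 = 3.251e+08 m³/yr.
C = 10800/3.251e+08 = 3.322e-05 kg/m³ = 0.03322 mg/L = 33.22 µg/L.

33.2 µg/L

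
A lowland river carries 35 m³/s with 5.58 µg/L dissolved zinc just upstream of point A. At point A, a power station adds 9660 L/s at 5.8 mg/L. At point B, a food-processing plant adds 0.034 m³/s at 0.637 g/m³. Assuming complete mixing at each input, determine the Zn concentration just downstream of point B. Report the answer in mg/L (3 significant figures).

5.58 µg/L = 0.00558 mg/L.
9660 L/s = 9.66 m³/s.
After input A: C = (35·0.00558 + 9.66·5.8) / 44.66 = 1.259 mg/L.
After input B: C = (44.66·1.259 + 0.034·0.637) / 44.69 = 1.258 mg/L.

1.26 mg/L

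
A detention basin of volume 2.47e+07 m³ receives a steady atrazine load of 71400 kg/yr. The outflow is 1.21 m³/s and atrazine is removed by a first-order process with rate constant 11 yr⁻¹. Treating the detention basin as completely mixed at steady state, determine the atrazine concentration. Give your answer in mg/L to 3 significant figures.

Outflow Q = 1.21 m³/s × 3.156e+07 s/yr = 3.818e+07 m³/yr.
Steady-state CSTR mass balance: W = Q·C + k·V·C, so C = W/(Q + kV).
Q + kV = 3.818e+07 + 11·2.47e+07 = 3.099e+08 m³/yr.
C = 71400/3.099e+08 = 0.0002304 kg/m³ = 0.2304 mg/L.

0.230 mg/L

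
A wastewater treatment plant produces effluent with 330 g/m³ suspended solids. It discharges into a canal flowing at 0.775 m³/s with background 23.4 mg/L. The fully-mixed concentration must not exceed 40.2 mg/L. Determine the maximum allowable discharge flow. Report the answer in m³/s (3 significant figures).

Mass balance at complete mixing: C_std·(Q_w + Q_r) = Q_w·C_e + Q_r·C_b.
Rearranging, Q_w = Q_r·(C_std − C_b)/(C_e − C_std) = 0.775·(40.2 − 23.4) / (330 − 40.2) = 0.04493 m³/s.

0.0449 m³/s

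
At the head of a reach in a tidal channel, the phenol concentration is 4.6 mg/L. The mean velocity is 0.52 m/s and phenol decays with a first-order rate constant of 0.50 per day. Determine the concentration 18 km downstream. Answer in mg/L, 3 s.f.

Travel time t = 18 km / 0.52 m/s = 1.8e+04/0.52 = 3.462e+04 s = 0.4006 d.
First-order decay: C = 4.6·exp(−0.50·0.4006) = 4.6·0.8185 = 3.765 mg/L.

3.76 mg/L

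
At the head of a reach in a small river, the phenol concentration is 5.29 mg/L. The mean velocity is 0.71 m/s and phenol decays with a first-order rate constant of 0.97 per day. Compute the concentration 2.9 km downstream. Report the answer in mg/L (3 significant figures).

Travel time t = 2.9 km / 0.71 m/s = 2900/0.71 = 4085 s = 0.04727 d.
First-order decay: C = 5.29·exp(−0.97·0.04727) = 5.29·0.9552 = 5.053 mg/L.

5.05 mg/L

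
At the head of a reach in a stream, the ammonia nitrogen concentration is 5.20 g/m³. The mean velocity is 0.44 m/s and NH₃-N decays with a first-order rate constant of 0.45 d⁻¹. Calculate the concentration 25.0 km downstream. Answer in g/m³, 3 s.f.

3.87 g/m³

Travel time t = 25.0 km / 0.44 m/s = 2.5e+04/0.44 = 5.682e+04 s = 0.6576 d.
First-order decay: C = 5.20·exp(−0.45·0.6576) = 5.20·0.7438 = 3.868 g/m³.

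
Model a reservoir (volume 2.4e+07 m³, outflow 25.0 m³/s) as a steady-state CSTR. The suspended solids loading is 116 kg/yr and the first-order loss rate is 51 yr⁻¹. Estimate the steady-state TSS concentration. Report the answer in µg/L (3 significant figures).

Outflow Q = 25.0 m³/s × 3.156e+07 s/yr = 7.889e+08 m³/yr.
Steady-state CSTR mass balance: W = Q·C + k·V·C, so C = W/(Q + kV).
Q + kV = 7.889e+08 + 51·2.4e+07 = 2.013e+09 m³/yr.
C = 116/2.013e+09 = 5.763e-08 kg/m³ = 5.763e-05 mg/L = 0.05763 µg/L.

0.0576 µg/L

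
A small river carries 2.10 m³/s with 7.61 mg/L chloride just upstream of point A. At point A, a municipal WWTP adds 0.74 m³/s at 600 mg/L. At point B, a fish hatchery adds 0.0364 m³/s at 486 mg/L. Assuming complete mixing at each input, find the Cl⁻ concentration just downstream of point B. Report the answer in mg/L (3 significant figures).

After input A: C = (2.1·7.61 + 0.74·600) / 2.84 = 162 mg/L.
After input B: C = (2.84·162 + 0.0364·486) / 2.876 = 166.1 mg/L.

166 mg/L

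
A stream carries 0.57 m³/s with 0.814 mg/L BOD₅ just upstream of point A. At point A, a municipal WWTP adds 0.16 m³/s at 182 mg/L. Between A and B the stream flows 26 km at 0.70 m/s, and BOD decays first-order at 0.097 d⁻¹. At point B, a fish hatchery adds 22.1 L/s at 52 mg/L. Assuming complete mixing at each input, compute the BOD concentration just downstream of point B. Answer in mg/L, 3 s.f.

39.3 mg/L

After input A: C = (0.57·0.814 + 0.16·182) / 0.73 = 40.53 mg/L.
Over the 26 km reach to input B (t = 3.714e+04 s = 0.4299 d), decay gives C = 40.53·exp(−0.097·0.4299) = 38.87 mg/L.
22.1 L/s = 0.0221 m³/s.
After input B: C = (0.73·38.87 + 0.0221·52) / 0.7521 = 39.26 mg/L.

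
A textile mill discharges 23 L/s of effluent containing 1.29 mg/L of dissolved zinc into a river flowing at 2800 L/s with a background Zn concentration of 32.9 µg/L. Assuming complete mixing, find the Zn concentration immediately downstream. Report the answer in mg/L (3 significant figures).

0.0431 mg/L

23 L/s = 0.023 m³/s.
2800 L/s = 2.8 m³/s.
32.9 µg/L = 0.0329 mg/L.
Conservation of mass across the mixing zone: C = (0.023·1.29 + 2.8·0.0329) / (0.023 + 2.8) = 0.1218/2.823 = 0.04314 mg/L.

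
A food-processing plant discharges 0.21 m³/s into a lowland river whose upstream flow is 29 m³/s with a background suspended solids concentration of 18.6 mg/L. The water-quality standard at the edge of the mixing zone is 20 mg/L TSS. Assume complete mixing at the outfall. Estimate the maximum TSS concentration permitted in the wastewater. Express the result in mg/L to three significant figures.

213 mg/L

Mass balance: 20·29.21 = 0.21·Cₑ + 29·18.6.
Cₑ = (584.2 − 539.4) / 0.21 = 213.3 mg/L.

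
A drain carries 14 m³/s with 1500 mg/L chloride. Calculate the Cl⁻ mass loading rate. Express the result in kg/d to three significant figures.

Mass flux = Q·C = 14 m³/s × 1500 g/m³ = 2.1e+04 g/s.
= 2.1e+04 g/s × 86.4 = 1.814e+06 kg/d.

1.81e+06 kg/d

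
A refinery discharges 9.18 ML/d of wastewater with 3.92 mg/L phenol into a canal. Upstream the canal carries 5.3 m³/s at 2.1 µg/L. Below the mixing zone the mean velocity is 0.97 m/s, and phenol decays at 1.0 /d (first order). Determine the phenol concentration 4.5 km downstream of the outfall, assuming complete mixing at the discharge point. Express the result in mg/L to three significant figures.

9.18 ML/d = 0.1062 m³/s.
2.1 µg/L = 0.0021 mg/L.
After complete mixing, C₀ = (0.1062·3.92 + 5.3·0.0021) / 5.406 = 0.0791 mg/L.
Travel time t = 4500 m / 0.97 m/s = 4639 s = 0.05369 d.
C = 0.0791·exp(−1.0·0.05369) = 0.0791·0.9477 = 0.07496 mg/L.

0.0750 mg/L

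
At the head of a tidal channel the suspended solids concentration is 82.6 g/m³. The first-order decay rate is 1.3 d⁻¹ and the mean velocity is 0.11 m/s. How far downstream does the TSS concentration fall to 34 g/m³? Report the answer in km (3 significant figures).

6.49 km

From C = C₀·e^(−kt), t = ln(C₀/C)/k = ln(82.6/34)/1.3 = 0.8876/1.3 = 0.6828 d.
Distance = v·t = 0.11 m/s × 5.899e+04 s = 6489 m = 6.489 km.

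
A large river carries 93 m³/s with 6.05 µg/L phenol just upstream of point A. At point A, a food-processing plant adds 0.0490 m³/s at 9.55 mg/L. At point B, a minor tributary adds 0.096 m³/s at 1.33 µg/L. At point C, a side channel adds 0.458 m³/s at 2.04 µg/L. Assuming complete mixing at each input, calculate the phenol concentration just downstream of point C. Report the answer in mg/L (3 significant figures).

0.0110 mg/L

6.05 µg/L = 0.00605 mg/L.
After input A: C = (93·0.00605 + 0.049·9.55) / 93.05 = 0.01108 mg/L.
1.33 µg/L = 0.00133 mg/L.
After input B: C = (93.05·0.01108 + 0.096·0.00133) / 93.15 = 0.01107 mg/L.
2.04 µg/L = 0.00204 mg/L.
After input C: C = (93.15·0.01107 + 0.458·0.00204) / 93.6 = 0.01102 mg/L.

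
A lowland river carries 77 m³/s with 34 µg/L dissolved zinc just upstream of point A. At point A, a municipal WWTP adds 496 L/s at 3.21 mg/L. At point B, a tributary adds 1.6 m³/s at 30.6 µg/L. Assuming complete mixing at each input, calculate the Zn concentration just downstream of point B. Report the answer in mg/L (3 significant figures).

34 µg/L = 0.034 mg/L.
496 L/s = 0.496 m³/s.
After input A: C = (77·0.034 + 0.496·3.21) / 77.5 = 0.05433 mg/L.
30.6 µg/L = 0.0306 mg/L.
After input B: C = (77.5·0.05433 + 1.6·0.0306) / 79.1 = 0.05385 mg/L.

0.0538 mg/L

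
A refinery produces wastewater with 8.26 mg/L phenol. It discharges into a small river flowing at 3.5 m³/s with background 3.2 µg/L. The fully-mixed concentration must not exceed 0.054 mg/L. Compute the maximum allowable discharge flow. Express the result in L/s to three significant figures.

21.7 L/s

3.2 µg/L = 0.0032 mg/L.
Mass balance at complete mixing: C_std·(Q_w + Q_r) = Q_w·C_e + Q_r·C_b.
Rearranging, Q_w = Q_r·(C_std − C_b)/(C_e − C_std) = 3.5·(0.054 − 0.0032) / (8.26 − 0.054) = 0.02167 m³/s.
= 21.67 L/s.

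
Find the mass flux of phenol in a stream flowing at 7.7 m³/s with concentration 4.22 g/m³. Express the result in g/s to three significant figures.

Mass flux = Q·C = 7.7 m³/s × 4.22 g/m³ = 32.49 g/s.

32.5 g/s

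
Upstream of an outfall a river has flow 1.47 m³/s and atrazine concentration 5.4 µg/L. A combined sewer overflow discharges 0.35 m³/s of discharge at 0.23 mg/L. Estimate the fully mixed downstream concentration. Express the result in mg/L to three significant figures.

5.4 µg/L = 0.0054 mg/L.
Flow-weighted mixing gives C = (0.35·0.23 + 1.47·0.0054) / (0.35 + 1.47) = 0.08844/1.82 = 0.04859 mg/L.

0.0486 mg/L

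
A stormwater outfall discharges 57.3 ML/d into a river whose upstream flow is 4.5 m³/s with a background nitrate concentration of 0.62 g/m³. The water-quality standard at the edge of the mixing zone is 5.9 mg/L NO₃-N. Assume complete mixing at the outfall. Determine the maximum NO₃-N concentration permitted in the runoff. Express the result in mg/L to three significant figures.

41.7 mg/L

57.3 ML/d = 0.6632 m³/s.
Mass balance: 5.9·5.163 = 0.6632·Cₑ + 4.5·0.62.
Cₑ = (30.46 − 2.79) / 0.6632 = 41.73 mg/L.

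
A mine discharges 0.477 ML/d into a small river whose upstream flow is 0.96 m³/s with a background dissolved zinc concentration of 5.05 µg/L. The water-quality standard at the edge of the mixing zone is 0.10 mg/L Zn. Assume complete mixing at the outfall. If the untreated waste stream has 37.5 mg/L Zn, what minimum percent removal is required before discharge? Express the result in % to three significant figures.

55.7 %

0.477 ML/d = 0.005521 m³/s.
5.05 µg/L = 0.00505 mg/L.
Mass balance: 0.1·0.9655 = 0.005521·Cₑ + 0.96·0.00505.
Cₑ = (0.09655 − 0.004848) / 0.005521 = 16.61 mg/L.
Required removal = 1 − 16.61/37.5 = 55.71 %.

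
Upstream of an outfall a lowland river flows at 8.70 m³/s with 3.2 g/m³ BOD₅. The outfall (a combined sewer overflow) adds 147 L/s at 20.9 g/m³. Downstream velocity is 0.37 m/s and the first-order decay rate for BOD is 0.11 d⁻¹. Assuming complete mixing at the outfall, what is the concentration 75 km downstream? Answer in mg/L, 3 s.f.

147 L/s = 0.147 m³/s.
After complete mixing, C₀ = (0.147·20.9 + 8.7·3.2) / 8.847 = 3.494 mg/L.
Travel time t = 7.5e+04 m / 0.37 m/s = 2.027e+05 s = 2.346 d.
C = 3.494·exp(−0.11·2.346) = 3.494·0.7725 = 2.699 mg/L.

2.70 mg/L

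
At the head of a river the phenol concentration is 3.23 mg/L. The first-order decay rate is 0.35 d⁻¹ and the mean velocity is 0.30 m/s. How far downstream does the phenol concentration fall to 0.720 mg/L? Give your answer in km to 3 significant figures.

From C = C₀·e^(−kt), t = ln(C₀/C)/k = ln(3.23/0.720)/0.35 = 1.501/0.35 = 4.289 d.
Distance = v·t = 0.30 m/s × 3.705e+05 s = 1.112e+05 m = 111.2 km.

111 km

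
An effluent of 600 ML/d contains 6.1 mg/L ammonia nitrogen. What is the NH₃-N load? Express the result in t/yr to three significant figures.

600 ML/d = 6.944 m³/s.
Mass flux = Q·C = 6.944 m³/s × 6.1 g/m³ = 42.36 g/s.
= 42.36 g/s × 31.56 = 1337 t/yr.

1340 t/yr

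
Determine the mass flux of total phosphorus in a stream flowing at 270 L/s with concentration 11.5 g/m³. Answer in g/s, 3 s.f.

3.11 g/s

270 L/s = 0.27 m³/s.
Mass flux = Q·C = 0.27 m³/s × 11.5 g/m³ = 3.105 g/s.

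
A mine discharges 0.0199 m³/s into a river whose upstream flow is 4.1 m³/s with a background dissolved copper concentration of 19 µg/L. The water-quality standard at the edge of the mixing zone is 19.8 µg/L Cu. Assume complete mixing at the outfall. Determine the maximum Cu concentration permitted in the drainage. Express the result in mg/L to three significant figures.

19 µg/L = 0.019 mg/L.
19.8 µg/L = 0.0198 mg/L.
Mass balance: 0.0198·4.12 = 0.0199·Cₑ + 4.1·0.019.
Cₑ = (0.08157 − 0.0779) / 0.0199 = 0.1846 mg/L.

0.185 mg/L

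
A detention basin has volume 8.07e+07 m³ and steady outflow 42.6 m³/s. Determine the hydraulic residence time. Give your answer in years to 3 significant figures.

Q = 42.6 m³/s × 3.156e+07 s/yr = 1.344e+09 m³/yr.
Hydraulic residence time τ = V/Q = 8.07e+07/1.344e+09 = 0.06003 yr.

0.0600 yr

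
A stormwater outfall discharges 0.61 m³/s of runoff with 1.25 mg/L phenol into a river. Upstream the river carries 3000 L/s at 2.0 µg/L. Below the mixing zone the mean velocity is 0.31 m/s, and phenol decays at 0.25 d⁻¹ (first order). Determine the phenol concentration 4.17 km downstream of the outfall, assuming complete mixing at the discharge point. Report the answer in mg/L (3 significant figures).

3000 L/s = 3 m³/s.
2.0 µg/L = 0.002 mg/L.
After complete mixing, C₀ = (0.61·1.25 + 3·0.002) / 3.61 = 0.2129 mg/L.
Travel time t = 4170 m / 0.31 m/s = 1.345e+04 s = 0.1557 d.
C = 0.2129·exp(−0.25·0.1557) = 0.2129·0.9618 = 0.2048 mg/L.

0.205 mg/L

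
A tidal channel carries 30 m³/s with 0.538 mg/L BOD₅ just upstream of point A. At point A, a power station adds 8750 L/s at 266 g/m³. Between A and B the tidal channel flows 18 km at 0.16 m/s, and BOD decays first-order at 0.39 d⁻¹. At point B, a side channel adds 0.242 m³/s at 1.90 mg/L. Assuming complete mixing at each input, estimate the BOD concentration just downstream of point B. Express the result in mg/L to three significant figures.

8750 L/s = 8.75 m³/s.
After input A: C = (30·0.538 + 8.75·266) / 38.75 = 60.48 mg/L.
Over the 18 km reach to input B (t = 1.125e+05 s = 1.302 d), decay gives C = 60.48·exp(−0.39·1.302) = 36.4 mg/L.
After input B: C = (38.75·36.4 + 0.242·1.9) / 38.99 = 36.18 mg/L.

36.2 mg/L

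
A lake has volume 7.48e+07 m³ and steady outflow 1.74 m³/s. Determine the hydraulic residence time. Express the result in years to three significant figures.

1.36 yr

Q = 1.74 m³/s × 3.156e+07 s/yr = 5.491e+07 m³/yr.
Hydraulic residence time τ = V/Q = 7.48e+07/5.491e+07 = 1.362 yr.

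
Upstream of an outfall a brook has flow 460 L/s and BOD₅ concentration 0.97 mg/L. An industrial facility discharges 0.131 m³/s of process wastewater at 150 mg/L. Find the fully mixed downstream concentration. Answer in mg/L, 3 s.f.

460 L/s = 0.46 m³/s.
By mass balance at complete mixing, C = (0.131·150 + 0.46·0.97) / (0.131 + 0.46) = 20.1/0.591 = 34 mg/L.

34.0 mg/L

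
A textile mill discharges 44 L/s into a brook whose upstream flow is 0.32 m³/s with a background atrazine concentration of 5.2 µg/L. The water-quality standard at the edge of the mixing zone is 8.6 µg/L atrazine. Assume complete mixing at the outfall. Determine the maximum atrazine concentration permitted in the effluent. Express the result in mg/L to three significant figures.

0.0333 mg/L

44 L/s = 0.044 m³/s.
5.2 µg/L = 0.0052 mg/L.
8.6 µg/L = 0.0086 mg/L.
Mass balance: 0.0086·0.364 = 0.044·Cₑ + 0.32·0.0052.
Cₑ = (0.00313 − 0.001664) / 0.044 = 0.03333 mg/L.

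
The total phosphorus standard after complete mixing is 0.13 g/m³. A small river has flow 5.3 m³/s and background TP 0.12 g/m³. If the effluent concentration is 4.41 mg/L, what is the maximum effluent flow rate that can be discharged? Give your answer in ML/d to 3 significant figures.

Mass balance at complete mixing: C_std·(Q_w + Q_r) = Q_w·C_e + Q_r·C_b.
Rearranging, Q_w = Q_r·(C_std − C_b)/(C_e − C_std) = 5.3·(0.13 − 0.12) / (4.41 − 0.13) = 0.01238 m³/s.
= 1.07 ML/d.

1.07 ML/d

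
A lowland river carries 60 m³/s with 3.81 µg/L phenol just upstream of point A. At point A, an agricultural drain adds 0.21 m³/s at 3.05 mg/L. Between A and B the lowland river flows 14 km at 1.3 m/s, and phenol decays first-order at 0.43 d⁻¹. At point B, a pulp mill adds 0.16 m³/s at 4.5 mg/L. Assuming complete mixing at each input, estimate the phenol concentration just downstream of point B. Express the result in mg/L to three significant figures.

3.81 µg/L = 0.00381 mg/L.
After input A: C = (60·0.00381 + 0.21·3.05) / 60.21 = 0.01443 mg/L.
Over the 14 km reach to input B (t = 1.077e+04 s = 0.1246 d), decay gives C = 0.01443·exp(−0.43·0.1246) = 0.01368 mg/L.
After input B: C = (60.21·0.01368 + 0.16·4.5) / 60.37 = 0.02557 mg/L.

0.0256 mg/L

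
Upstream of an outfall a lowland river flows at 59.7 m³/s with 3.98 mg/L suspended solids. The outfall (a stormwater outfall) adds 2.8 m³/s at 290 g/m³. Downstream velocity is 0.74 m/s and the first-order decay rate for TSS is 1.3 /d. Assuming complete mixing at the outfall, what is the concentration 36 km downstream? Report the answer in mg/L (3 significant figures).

After complete mixing, C₀ = (2.8·290 + 59.7·3.98) / 62.5 = 16.79 mg/L.
Travel time t = 3.6e+04 m / 0.74 m/s = 4.865e+04 s = 0.5631 d.
C = 16.79·exp(−1.3·0.5631) = 16.79·0.481 = 8.077 mg/L.

8.08 mg/L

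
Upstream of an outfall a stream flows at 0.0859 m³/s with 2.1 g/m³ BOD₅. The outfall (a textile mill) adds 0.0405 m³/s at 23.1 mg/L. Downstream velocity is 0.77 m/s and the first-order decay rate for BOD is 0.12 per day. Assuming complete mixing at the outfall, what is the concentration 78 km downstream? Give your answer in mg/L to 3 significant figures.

After complete mixing, C₀ = (0.0405·23.1 + 0.0859·2.1) / 0.1264 = 8.829 mg/L.
Travel time t = 7.8e+04 m / 0.77 m/s = 1.013e+05 s = 1.172 d.
C = 8.829·exp(−0.12·1.172) = 8.829·0.8688 = 7.67 mg/L.

7.67 mg/L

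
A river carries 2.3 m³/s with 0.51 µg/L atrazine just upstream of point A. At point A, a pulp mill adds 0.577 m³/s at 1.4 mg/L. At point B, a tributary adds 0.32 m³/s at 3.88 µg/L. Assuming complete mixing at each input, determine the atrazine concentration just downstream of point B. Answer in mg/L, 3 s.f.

0.253 mg/L

0.51 µg/L = 0.00051 mg/L.
After input A: C = (2.3·0.00051 + 0.577·1.4) / 2.877 = 0.2812 mg/L.
3.88 µg/L = 0.00388 mg/L.
After input B: C = (2.877·0.2812 + 0.32·0.00388) / 3.197 = 0.2534 mg/L.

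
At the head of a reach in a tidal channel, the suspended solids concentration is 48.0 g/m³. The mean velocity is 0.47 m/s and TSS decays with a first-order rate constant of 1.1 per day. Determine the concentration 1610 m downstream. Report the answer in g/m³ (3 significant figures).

Travel time t = 1610 m / 0.47 m/s = 1610/0.47 = 3426 s = 0.03965 d.
First-order decay: C = 48.0·exp(−1.1·0.03965) = 48.0·0.9573 = 45.95 g/m³.

46.0 g/m³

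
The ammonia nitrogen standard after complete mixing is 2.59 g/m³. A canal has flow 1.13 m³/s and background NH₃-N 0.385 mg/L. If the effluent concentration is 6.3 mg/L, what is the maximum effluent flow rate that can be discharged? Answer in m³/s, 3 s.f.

0.672 m³/s

Mass balance at complete mixing: C_std·(Q_w + Q_r) = Q_w·C_e + Q_r·C_b.
Rearranging, Q_w = Q_r·(C_std − C_b)/(C_e − C_std) = 1.13·(2.59 − 0.385) / (6.3 − 2.59) = 0.6716 m³/s.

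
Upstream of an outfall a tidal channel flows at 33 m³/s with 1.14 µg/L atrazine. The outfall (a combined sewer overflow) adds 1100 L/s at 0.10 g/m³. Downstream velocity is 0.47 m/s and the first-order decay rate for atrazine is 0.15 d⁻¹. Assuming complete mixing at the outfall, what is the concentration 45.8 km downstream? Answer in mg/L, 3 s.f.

0.00366 mg/L

1100 L/s = 1.1 m³/s.
1.14 µg/L = 0.00114 mg/L.
After complete mixing, C₀ = (1.1·0.1 + 33·0.00114) / 34.1 = 0.004329 mg/L.
Travel time t = 4.58e+04 m / 0.47 m/s = 9.745e+04 s = 1.128 d.
C = 0.004329·exp(−0.15·1.128) = 0.004329·0.8444 = 0.003655 mg/L.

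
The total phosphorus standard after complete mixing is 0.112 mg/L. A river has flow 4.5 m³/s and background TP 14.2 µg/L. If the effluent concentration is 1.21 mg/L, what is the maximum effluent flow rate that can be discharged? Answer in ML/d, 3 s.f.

34.6 ML/d

14.2 µg/L = 0.0142 mg/L.
Mass balance at complete mixing: C_std·(Q_w + Q_r) = Q_w·C_e + Q_r·C_b.
Rearranging, Q_w = Q_r·(C_std − C_b)/(C_e − C_std) = 4.5·(0.112 − 0.0142) / (1.21 − 0.112) = 0.4008 m³/s.
= 34.63 ML/d.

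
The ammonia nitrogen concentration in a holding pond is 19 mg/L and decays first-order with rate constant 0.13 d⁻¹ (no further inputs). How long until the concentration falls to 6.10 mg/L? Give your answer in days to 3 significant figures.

8.74 d

t = ln(C₀/C)/k = ln(19/6.10)/0.13 = 1.136/0.13 = 8.74 d.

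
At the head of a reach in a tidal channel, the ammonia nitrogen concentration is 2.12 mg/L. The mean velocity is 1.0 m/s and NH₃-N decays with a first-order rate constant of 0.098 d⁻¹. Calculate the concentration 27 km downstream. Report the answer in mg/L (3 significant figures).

2.06 mg/L

Travel time t = 27 km / 1.0 m/s = 2.7e+04/1.0 = 2.7e+04 s = 0.3125 d.
First-order decay: C = 2.12·exp(−0.098·0.3125) = 2.12·0.9698 = 2.056 mg/L.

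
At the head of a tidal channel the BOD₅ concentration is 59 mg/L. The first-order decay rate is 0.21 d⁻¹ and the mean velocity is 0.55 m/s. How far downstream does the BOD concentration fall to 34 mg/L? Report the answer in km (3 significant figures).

125 km

From C = C₀·e^(−kt), t = ln(C₀/C)/k = ln(59/34)/0.21 = 0.5512/0.21 = 2.625 d.
Distance = v·t = 0.55 m/s × 2.268e+05 s = 1.247e+05 m = 124.7 km.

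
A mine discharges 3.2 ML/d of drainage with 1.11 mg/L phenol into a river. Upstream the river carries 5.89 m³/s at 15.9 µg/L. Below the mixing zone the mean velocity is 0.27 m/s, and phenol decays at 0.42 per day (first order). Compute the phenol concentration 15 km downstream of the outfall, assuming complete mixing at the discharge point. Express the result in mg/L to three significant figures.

3.2 ML/d = 0.03704 m³/s.
15.9 µg/L = 0.0159 mg/L.
After complete mixing, C₀ = (0.03704·1.11 + 5.89·0.0159) / 5.927 = 0.02274 mg/L.
Travel time t = 1.5e+04 m / 0.27 m/s = 5.556e+04 s = 0.643 d.
C = 0.02274·exp(−0.42·0.643) = 0.02274·0.7633 = 0.01736 mg/L.

0.0174 mg/L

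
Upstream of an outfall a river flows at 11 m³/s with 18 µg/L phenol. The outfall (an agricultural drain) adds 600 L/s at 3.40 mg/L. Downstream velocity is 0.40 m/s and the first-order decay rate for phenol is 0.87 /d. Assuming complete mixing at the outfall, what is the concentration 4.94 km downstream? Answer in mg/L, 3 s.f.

0.170 mg/L

600 L/s = 0.6 m³/s.
18 µg/L = 0.018 mg/L.
After complete mixing, C₀ = (0.6·3.4 + 11·0.018) / 11.6 = 0.1929 mg/L.
Travel time t = 4940 m / 0.40 m/s = 1.235e+04 s = 0.1429 d.
C = 0.1929·exp(−0.87·0.1429) = 0.1929·0.8831 = 0.1704 mg/L.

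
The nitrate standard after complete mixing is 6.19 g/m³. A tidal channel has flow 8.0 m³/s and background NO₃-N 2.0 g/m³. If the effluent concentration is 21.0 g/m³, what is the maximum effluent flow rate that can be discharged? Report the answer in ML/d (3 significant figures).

196 ML/d

Mass balance at complete mixing: C_std·(Q_w + Q_r) = Q_w·C_e + Q_r·C_b.
Rearranging, Q_w = Q_r·(C_std − C_b)/(C_e − C_std) = 8.0·(6.19 − 2) / (21 − 6.19) = 2.263 m³/s.
= 195.6 ML/d.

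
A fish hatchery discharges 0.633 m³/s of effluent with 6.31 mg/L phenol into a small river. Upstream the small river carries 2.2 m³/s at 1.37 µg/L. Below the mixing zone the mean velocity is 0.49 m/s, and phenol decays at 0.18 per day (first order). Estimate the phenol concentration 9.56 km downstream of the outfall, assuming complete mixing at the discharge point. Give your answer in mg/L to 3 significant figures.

1.37 µg/L = 0.00137 mg/L.
After complete mixing, C₀ = (0.633·6.31 + 2.2·0.00137) / 2.833 = 1.411 mg/L.
Travel time t = 9560 m / 0.49 m/s = 1.951e+04 s = 0.2258 d.
C = 1.411·exp(−0.18·0.2258) = 1.411·0.9602 = 1.355 mg/L.

1.35 mg/L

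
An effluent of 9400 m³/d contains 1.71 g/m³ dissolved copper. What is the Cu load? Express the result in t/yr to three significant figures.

9400 m³/d = 0.1088 m³/s.
Mass flux = Q·C = 0.1088 m³/s × 1.71 g/m³ = 0.186 g/s.
= 0.186 g/s × 31.56 = 5.871 t/yr.

5.87 t/yr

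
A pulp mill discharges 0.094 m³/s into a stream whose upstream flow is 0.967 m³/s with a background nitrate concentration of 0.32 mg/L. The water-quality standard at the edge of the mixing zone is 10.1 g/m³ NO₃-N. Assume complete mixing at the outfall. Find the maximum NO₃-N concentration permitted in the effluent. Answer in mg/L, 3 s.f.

111 mg/L

Mass balance: 10.1·1.061 = 0.094·Cₑ + 0.967·0.32.
Cₑ = (10.72 − 0.3094) / 0.094 = 110.7 mg/L.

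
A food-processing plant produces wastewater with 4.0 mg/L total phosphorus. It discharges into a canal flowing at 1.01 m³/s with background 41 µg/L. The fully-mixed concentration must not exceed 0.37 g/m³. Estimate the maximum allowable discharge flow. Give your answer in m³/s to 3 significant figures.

0.0915 m³/s

41 µg/L = 0.041 mg/L.
Mass balance at complete mixing: C_std·(Q_w + Q_r) = Q_w·C_e + Q_r·C_b.
Rearranging, Q_w = Q_r·(C_std − C_b)/(C_e − C_std) = 1.01·(0.37 − 0.041) / (4 − 0.37) = 0.09154 m³/s.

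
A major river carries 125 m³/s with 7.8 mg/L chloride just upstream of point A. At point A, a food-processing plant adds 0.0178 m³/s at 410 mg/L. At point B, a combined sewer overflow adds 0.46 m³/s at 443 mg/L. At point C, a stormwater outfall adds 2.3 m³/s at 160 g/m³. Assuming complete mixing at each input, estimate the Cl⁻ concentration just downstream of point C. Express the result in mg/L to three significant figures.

After input A: C = (125·7.8 + 0.0178·410) / 125 = 7.857 mg/L.
After input B: C = (125·7.857 + 0.46·443) / 125.5 = 9.452 mg/L.
After input C: C = (125.5·9.452 + 2.3·160) / 127.8 = 12.16 mg/L.

12.2 mg/L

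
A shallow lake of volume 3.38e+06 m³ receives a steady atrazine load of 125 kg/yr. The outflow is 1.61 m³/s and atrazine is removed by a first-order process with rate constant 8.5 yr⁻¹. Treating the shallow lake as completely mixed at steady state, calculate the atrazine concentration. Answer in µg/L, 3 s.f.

1.57 µg/L

Outflow Q = 1.61 m³/s × 3.156e+07 s/yr = 5.081e+07 m³/yr.
Steady-state CSTR mass balance: W = Q·C + k·V·C, so C = W/(Q + kV).
Q + kV = 5.081e+07 + 8.5·3.38e+06 = 7.954e+07 m³/yr.
C = 125/7.954e+07 = 1.572e-06 kg/m³ = 0.001572 mg/L = 1.572 µg/L.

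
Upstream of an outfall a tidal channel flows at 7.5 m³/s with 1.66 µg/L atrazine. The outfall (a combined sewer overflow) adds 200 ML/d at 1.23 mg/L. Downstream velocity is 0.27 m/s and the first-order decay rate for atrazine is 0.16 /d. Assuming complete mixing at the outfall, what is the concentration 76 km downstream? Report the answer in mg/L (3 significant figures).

0.173 mg/L

200 ML/d = 2.315 m³/s.
1.66 µg/L = 0.00166 mg/L.
After complete mixing, C₀ = (2.315·1.23 + 7.5·0.00166) / 9.815 = 0.2914 mg/L.
Travel time t = 7.6e+04 m / 0.27 m/s = 2.815e+05 s = 3.258 d.
C = 0.2914·exp(−0.16·3.258) = 0.2914·0.5938 = 0.173 mg/L.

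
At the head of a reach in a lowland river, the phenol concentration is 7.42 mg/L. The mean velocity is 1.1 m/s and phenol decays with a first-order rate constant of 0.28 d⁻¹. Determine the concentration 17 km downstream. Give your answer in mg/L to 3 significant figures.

7.06 mg/L

Travel time t = 17 km / 1.1 m/s = 1.7e+04/1.1 = 1.545e+04 s = 0.1789 d.
First-order decay: C = 7.42·exp(−0.28·0.1789) = 7.42·0.9511 = 7.058 mg/L.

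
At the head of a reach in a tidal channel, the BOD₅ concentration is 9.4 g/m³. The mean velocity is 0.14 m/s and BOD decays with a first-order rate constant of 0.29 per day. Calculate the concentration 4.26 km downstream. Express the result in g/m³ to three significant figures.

8.49 g/m³

Travel time t = 4.26 km / 0.14 m/s = 4260/0.14 = 3.043e+04 s = 0.3522 d.
First-order decay: C = 9.4·exp(−0.29·0.3522) = 9.4·0.9029 = 8.487 g/m³.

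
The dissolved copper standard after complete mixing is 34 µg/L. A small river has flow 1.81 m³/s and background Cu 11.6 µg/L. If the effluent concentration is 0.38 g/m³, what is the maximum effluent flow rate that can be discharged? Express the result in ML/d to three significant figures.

10.1 ML/d

11.6 µg/L = 0.0116 mg/L.
34 µg/L = 0.034 mg/L.
Mass balance at complete mixing: C_std·(Q_w + Q_r) = Q_w·C_e + Q_r·C_b.
Rearranging, Q_w = Q_r·(C_std − C_b)/(C_e − C_std) = 1.81·(0.034 − 0.0116) / (0.38 − 0.034) = 0.1172 m³/s.
= 10.12 ML/d.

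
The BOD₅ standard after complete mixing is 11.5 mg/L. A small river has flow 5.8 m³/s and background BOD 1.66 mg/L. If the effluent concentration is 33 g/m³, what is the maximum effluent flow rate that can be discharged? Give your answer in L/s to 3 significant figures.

2650 L/s

Mass balance at complete mixing: C_std·(Q_w + Q_r) = Q_w·C_e + Q_r·C_b.
Rearranging, Q_w = Q_r·(C_std − C_b)/(C_e − C_std) = 5.8·(11.5 − 1.66) / (33 − 11.5) = 2.655 m³/s.
= 2655 L/s.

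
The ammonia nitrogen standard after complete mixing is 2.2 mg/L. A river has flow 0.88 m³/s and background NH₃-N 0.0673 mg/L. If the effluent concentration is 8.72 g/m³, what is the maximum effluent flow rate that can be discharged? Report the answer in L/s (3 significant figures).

Mass balance at complete mixing: C_std·(Q_w + Q_r) = Q_w·C_e + Q_r·C_b.
Rearranging, Q_w = Q_r·(C_std − C_b)/(C_e − C_std) = 0.88·(2.2 − 0.0673) / (8.72 − 2.2) = 0.2878 m³/s.
= 287.8 L/s.

288 L/s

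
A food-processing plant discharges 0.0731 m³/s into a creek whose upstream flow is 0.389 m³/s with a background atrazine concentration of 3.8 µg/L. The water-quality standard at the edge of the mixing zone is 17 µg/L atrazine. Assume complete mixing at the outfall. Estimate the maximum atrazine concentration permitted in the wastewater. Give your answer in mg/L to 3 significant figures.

0.0872 mg/L

3.8 µg/L = 0.0038 mg/L.
17 µg/L = 0.017 mg/L.
Mass balance: 0.017·0.4621 = 0.0731·Cₑ + 0.389·0.0038.
Cₑ = (0.007856 − 0.001478) / 0.0731 = 0.08724 mg/L.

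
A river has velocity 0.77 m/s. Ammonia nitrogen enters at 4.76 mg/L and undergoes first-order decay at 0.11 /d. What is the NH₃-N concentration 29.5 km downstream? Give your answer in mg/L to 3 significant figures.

Travel time t = 29.5 km / 0.77 m/s = 2.95e+04/0.77 = 3.831e+04 s = 0.4434 d.
First-order decay: C = 4.76·exp(−0.11·0.4434) = 4.76·0.9524 = 4.533 mg/L.

4.53 mg/L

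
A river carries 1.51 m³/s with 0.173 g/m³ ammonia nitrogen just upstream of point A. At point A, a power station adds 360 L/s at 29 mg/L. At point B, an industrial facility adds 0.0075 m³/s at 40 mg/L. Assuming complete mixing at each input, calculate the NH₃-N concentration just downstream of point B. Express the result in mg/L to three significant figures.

5.86 mg/L

360 L/s = 0.36 m³/s.
After input A: C = (1.51·0.173 + 0.36·29) / 1.87 = 5.723 mg/L.
After input B: C = (1.87·5.723 + 0.0075·40) / 1.878 = 5.86 mg/L.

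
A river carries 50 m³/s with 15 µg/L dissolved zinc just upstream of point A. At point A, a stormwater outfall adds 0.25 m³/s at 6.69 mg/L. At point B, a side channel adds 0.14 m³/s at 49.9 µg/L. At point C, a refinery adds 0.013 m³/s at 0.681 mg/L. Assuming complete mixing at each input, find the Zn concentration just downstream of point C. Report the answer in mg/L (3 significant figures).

15 µg/L = 0.015 mg/L.
After input A: C = (50·0.015 + 0.25·6.69) / 50.25 = 0.04821 mg/L.
49.9 µg/L = 0.0499 mg/L.
After input B: C = (50.25·0.04821 + 0.14·0.0499) / 50.39 = 0.04821 mg/L.
After input C: C = (50.39·0.04821 + 0.013·0.681) / 50.4 = 0.04838 mg/L.

0.0484 mg/L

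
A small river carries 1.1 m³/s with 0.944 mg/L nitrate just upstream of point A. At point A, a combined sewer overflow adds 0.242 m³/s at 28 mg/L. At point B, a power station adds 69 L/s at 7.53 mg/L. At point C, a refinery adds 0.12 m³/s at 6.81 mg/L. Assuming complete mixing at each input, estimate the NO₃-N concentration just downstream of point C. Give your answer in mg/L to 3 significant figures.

5.98 mg/L

After input A: C = (1.1·0.944 + 0.242·28) / 1.342 = 5.823 mg/L.
69 L/s = 0.069 m³/s.
After input B: C = (1.342·5.823 + 0.069·7.53) / 1.411 = 5.906 mg/L.
After input C: C = (1.411·5.906 + 0.12·6.81) / 1.531 = 5.977 mg/L.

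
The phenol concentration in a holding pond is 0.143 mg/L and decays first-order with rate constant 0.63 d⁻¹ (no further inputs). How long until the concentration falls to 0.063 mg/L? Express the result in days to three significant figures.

1.30 d

t = ln(C₀/C)/k = ln(0.143/0.063)/0.63 = 0.8197/0.63 = 1.301 d.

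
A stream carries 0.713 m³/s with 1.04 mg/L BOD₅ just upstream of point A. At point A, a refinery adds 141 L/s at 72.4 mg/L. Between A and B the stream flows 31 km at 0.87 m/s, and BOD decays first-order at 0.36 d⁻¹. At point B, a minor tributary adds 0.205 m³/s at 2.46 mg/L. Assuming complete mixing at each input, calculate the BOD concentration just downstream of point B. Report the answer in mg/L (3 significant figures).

9.39 mg/L

141 L/s = 0.141 m³/s.
After input A: C = (0.713·1.04 + 0.141·72.4) / 0.854 = 12.82 mg/L.
Over the 31 km reach to input B (t = 3.563e+04 s = 0.4124 d), decay gives C = 12.82·exp(−0.36·0.4124) = 11.05 mg/L.
After input B: C = (0.854·11.05 + 0.205·2.46) / 1.059 = 9.389 mg/L.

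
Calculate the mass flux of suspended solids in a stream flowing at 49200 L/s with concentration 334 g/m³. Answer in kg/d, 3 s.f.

49200 L/s = 49.2 m³/s.
Mass flux = Q·C = 49.2 m³/s × 334 g/m³ = 1.643e+04 g/s.
= 1.643e+04 g/s × 86.4 = 1.42e+06 kg/d.

1.42e+06 kg/d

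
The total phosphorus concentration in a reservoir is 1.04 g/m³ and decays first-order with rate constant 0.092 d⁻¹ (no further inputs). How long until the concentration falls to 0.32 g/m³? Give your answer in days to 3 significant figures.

12.8 d

t = ln(C₀/C)/k = ln(1.04/0.32)/0.092 = 1.179/0.092 = 12.81 d.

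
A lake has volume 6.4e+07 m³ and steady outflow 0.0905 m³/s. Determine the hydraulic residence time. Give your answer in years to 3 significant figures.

22.4 yr

Q = 0.0905 m³/s × 3.156e+07 s/yr = 2.856e+06 m³/yr.
Hydraulic residence time τ = V/Q = 6.4e+07/2.856e+06 = 22.41 yr.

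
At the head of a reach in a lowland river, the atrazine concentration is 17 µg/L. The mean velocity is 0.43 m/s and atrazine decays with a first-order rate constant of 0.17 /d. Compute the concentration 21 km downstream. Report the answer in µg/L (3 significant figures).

15.4 µg/L

Travel time t = 21 km / 0.43 m/s = 2.1e+04/0.43 = 4.884e+04 s = 0.5652 d.
First-order decay: C = 17·exp(−0.17·0.5652) = 17·0.9084 = 15.44 µg/L.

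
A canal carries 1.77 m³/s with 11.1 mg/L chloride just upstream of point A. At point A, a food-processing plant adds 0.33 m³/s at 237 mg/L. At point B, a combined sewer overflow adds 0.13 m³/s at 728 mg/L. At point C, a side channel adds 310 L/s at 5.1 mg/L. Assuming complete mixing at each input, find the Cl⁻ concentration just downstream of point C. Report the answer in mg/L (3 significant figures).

76.4 mg/L

After input A: C = (1.77·11.1 + 0.33·237) / 2.1 = 46.6 mg/L.
After input B: C = (2.1·46.6 + 0.13·728) / 2.23 = 86.32 mg/L.
310 L/s = 0.31 m³/s.
After input C: C = (2.23·86.32 + 0.31·5.1) / 2.54 = 76.41 mg/L.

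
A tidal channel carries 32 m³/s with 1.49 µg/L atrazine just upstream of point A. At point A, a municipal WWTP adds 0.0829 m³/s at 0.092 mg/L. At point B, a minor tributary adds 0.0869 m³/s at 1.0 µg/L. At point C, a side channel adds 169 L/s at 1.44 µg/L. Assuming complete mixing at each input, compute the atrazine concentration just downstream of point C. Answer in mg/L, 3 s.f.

0.00172 mg/L

1.49 µg/L = 0.00149 mg/L.
After input A: C = (32·0.00149 + 0.0829·0.092) / 32.08 = 0.001724 mg/L.
1.0 µg/L = 0.001 mg/L.
After input B: C = (32.08·0.001724 + 0.0869·0.001) / 32.17 = 0.001722 mg/L.
169 L/s = 0.169 m³/s.
1.44 µg/L = 0.00144 mg/L.
After input C: C = (32.17·0.001722 + 0.169·0.00144) / 32.34 = 0.00172 mg/L.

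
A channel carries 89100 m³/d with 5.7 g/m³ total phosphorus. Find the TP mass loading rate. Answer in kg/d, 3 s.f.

89100 m³/d = 1.031 m³/s.
Mass flux = Q·C = 1.031 m³/s × 5.7 g/m³ = 5.878 g/s.
= 5.878 g/s × 86.4 = 507.9 kg/d.

508 kg/d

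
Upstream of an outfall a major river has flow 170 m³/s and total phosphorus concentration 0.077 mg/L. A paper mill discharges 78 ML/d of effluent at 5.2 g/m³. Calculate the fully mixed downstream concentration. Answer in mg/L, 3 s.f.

78 ML/d = 0.9028 m³/s.
By mass balance at complete mixing, C = (0.9028·5.2 + 170·0.077) / (0.9028 + 170) = 17.78/170.9 = 0.1041 mg/L.

0.104 mg/L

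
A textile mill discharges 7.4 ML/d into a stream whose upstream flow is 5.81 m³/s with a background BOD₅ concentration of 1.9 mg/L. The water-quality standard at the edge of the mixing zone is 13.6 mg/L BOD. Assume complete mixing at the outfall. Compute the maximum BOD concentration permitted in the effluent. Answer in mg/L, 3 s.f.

7.4 ML/d = 0.08565 m³/s.
Mass balance: 13.6·5.896 = 0.08565·Cₑ + 5.81·1.9.
Cₑ = (80.18 − 11.04) / 0.08565 = 807.3 mg/L.

807 mg/L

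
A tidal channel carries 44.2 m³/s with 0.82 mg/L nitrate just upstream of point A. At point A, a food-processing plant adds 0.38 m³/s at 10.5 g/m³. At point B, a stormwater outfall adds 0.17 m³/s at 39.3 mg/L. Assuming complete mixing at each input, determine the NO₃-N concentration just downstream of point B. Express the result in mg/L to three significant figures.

After input A: C = (44.2·0.82 + 0.38·10.5) / 44.58 = 0.9025 mg/L.
After input B: C = (44.58·0.9025 + 0.17·39.3) / 44.75 = 1.048 mg/L.

1.05 mg/L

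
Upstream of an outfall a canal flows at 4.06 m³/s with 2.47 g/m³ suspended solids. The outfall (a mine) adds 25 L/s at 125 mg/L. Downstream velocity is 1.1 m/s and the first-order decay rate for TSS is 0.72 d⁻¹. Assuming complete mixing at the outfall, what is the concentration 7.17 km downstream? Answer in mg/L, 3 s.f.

3.05 mg/L

25 L/s = 0.025 m³/s.
After complete mixing, C₀ = (0.025·125 + 4.06·2.47) / 4.085 = 3.22 mg/L.
Travel time t = 7170 m / 1.1 m/s = 6518 s = 0.07544 d.
C = 3.22·exp(−0.72·0.07544) = 3.22·0.9471 = 3.05 mg/L.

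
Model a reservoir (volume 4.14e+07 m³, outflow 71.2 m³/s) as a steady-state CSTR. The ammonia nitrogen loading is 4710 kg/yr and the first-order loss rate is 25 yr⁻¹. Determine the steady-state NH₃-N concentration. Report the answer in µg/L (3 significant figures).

Outflow Q = 71.2 m³/s × 3.156e+07 s/yr = 2.247e+09 m³/yr.
Steady-state CSTR mass balance: W = Q·C + k·V·C, so C = W/(Q + kV).
Q + kV = 2.247e+09 + 25·4.14e+07 = 3.282e+09 m³/yr.
C = 4710/3.282e+09 = 1.435e-06 kg/m³ = 0.001435 mg/L = 1.435 µg/L.

1.44 µg/L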